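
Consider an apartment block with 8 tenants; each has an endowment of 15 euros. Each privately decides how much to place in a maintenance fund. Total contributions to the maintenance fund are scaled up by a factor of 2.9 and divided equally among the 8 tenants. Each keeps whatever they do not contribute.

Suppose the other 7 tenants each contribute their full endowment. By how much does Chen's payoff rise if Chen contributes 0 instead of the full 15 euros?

Switching from a contribution of 15 to 0 lets Chen keep an extra 15 euros, but lowers the maintenance fund by 15, which costs Chen their own share of that drop: 2.9/8 × 15 = 5.44.
Net gain = 15 − 5.44 = 9.56. The private return per contributed unit (0.3625) is below 1, so free-riding is indeed the best response regardless of what the others do.

9.56 euros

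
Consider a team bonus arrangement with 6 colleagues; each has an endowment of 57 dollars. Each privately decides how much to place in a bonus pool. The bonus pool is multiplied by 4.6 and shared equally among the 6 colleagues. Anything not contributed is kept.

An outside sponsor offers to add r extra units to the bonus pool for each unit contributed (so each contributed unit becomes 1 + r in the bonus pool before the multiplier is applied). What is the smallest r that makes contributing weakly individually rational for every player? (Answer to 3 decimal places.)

With matching at rate r, one contributed unit becomes (1 + r) in the bonus pool and returns 4.6 × (1 + r) / 6 to the contributor.
Setting this equal to 1: 1 + r = 6/4.6 = 1.3043.
So the minimum matching rate is r = 1.3043 − 1 = 0.304.

0.304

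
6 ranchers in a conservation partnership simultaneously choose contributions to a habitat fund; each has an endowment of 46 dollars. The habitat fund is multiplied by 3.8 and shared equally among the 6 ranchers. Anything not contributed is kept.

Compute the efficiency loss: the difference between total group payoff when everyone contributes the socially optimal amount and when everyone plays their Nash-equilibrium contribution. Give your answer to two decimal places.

772.80 dollars

Each contributed unit returns 3.8/6 = 0.6333 to its contributor — below 1 — so contributing 0 is dominant for every player. At the Nash equilibrium everyone keeps their 46, and the group total is 6 × 46 = 276.
Each contributed unit returns 3.800 to the group as a whole (0.6333 to each of 6 players), which exceeds 1, so the social optimum is full contribution: group total = 3.800 × 276 = 1048.80.
Efficiency loss = 1048.80 − 276 = 772.80.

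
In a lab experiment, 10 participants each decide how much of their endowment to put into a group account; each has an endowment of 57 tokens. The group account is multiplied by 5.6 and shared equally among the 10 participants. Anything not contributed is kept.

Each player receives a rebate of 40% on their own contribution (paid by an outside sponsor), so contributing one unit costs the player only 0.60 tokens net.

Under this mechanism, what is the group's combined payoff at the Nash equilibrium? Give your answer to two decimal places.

570.00 tokens

Even with the mechanism, each unit contributed returns only (5.6/10) / 0.60 = 0.9333 per unit of net cost, so contributing nothing is still dominant.
At the Nash equilibrium no one contributes; group total payoff = 10 × 57 = 570.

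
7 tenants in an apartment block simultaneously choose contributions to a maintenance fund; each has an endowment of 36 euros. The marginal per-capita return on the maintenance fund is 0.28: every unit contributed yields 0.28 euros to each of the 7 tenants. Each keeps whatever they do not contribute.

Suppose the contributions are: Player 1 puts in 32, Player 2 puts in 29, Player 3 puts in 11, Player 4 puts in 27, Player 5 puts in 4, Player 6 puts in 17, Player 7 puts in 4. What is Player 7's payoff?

Total contributed: 32 + 29 + 11 + 27 + 4 + 17 + 4 = 124.
Each receives 0.28 × 124 = 34.72 from the maintenance fund.
Player 7 keeps 36 − 4 = 32, so Player 7's payoff is 32 + 34.72 = 66.72.

66.72 euros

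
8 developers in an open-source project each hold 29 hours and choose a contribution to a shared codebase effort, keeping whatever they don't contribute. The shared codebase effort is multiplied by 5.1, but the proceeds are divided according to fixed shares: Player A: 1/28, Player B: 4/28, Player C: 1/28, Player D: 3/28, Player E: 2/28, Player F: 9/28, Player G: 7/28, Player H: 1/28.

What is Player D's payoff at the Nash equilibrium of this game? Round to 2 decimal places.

60.69 hours

A player with share s gets back 5.1·s per unit contributed, so full contribution is dominant for anyone with s > 1/5.1 = 0.1961 and zero contribution is dominant for anyone below.
Player F and Player G are above the threshold, contributing 29 each; the remaining 6 contribute 0. Total contributed: 58.
Player D keeps 29 and receives 5.1 × 58 × 3/28 = 31.69 from the shared codebase effort, for a payoff of 60.69.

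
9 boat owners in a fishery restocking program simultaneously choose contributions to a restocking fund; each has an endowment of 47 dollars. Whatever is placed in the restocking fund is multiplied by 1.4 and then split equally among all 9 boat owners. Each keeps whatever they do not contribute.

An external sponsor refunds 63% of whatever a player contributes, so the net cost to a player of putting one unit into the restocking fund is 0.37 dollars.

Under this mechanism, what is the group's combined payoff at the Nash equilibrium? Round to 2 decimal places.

Even with the mechanism, each unit contributed returns only (1.4/9) / 0.37 = 0.4204 per unit of net cost, so contributing nothing is still dominant.
At the Nash equilibrium no one contributes; group total payoff = 9 × 47 = 423.

423.00 dollars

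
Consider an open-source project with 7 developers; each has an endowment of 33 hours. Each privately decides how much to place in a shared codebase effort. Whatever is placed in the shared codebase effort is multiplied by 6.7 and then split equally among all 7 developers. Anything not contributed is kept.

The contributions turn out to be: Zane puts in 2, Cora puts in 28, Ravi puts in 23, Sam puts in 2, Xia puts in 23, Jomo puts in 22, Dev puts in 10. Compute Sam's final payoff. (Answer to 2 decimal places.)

Total contributed: 2 + 28 + 23 + 2 + 23 + 22 + 10 = 110.
Each receives 6.7 × 110 / 7 = 105.29 from the shared codebase effort.
Sam keeps 33 − 2 = 31, so Sam's payoff is 31 + 105.29 = 136.29.

136.29 hours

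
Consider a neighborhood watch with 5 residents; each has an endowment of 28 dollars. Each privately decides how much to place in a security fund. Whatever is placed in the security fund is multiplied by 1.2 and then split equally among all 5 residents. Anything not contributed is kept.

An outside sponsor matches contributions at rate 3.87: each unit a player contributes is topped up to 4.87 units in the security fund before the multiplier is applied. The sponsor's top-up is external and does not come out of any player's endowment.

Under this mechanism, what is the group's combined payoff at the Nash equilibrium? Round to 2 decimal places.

Under the mechanism each unit contributed yields 1.2 × 4.87 / 5 = 1.1688 back to its contributor per unit of net cost, which exceeds 1, making full contribution the dominant choice for everyone.
So the Nash equilibrium is full contribution by all 5; the group earns 1.2 × 4.87 × 140 = 818.16.

818.16 dollars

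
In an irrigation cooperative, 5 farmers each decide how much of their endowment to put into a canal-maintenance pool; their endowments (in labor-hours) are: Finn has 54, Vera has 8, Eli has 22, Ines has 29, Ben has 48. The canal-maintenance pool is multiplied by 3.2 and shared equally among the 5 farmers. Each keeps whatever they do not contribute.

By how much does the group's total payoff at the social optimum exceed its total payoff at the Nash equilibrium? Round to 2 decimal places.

The private return per contributed unit is 3.2/5 = 0.6400 < 1 for every player regardless of endowment, so the Nash equilibrium is zero contribution and the group total is Σ E_j = 54 + 8 + 22 + 29 + 48 = 161.
Each contributed unit returns 3.200 to the group, so the social optimum is full contribution by everyone: group total = 3.200 × 161 = 515.20.
Efficiency loss = (3.200 − 1) × 161 = 354.20.

354.20 labor-hours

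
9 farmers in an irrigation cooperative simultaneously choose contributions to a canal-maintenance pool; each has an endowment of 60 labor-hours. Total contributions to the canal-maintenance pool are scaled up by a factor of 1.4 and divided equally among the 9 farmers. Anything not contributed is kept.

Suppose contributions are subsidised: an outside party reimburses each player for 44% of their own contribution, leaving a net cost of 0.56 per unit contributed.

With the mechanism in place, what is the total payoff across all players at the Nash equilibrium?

The effective private return is (1.4/9) / 0.56 = 0.2778, which is still under 1, so the mechanism doesn't change anyone's dominant strategy: zero contribution.
Everyone keeps their endowment and the group total is 9 × 60 = 540.

540.00 labor-hours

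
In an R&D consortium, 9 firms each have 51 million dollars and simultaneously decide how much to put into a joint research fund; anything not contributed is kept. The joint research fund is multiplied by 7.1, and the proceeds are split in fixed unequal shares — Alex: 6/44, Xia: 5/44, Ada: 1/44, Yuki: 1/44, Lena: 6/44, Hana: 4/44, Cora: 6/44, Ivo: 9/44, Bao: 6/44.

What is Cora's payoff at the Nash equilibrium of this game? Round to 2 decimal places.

For player j, contributing a unit is worthwhile iff 7.1 × (j's share) ≥ 1, i.e. iff j's share is at least 0.1408.
Ivo alone (share 9/44) is above the threshold, contributing 51; the remaining 8 contribute 0. Total contributed: 51.
Cora keeps 51 and receives 7.1 × 51 × 6/44 = 49.38 from the joint research fund, for a payoff of 100.38.

100.38 million dollars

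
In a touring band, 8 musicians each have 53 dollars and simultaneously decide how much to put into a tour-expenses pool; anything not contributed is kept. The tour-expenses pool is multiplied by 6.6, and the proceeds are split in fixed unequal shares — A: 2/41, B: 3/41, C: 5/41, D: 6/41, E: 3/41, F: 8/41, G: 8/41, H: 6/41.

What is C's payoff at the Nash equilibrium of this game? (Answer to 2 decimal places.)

Each unit j contributes comes back to j as 6.6 × (j's share), so j prefers to contribute only if that share exceeds 1/6.6 = 0.1515; otherwise keeping the unit dominates.
F and G clear that bar, contributing 53 each; the remaining 6 contribute 0. Total contributed: 106.
C keeps 53 and receives 6.6 × 106 × 5/41 = 85.32 from the tour-expenses pool, for a payoff of 138.32.

138.32 dollars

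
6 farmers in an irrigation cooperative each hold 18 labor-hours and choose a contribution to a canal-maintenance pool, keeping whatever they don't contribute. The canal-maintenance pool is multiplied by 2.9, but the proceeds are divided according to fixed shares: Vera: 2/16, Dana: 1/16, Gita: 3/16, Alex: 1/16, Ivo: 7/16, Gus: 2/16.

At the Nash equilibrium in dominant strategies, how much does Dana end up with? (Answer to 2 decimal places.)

21.26 labor-hours

A player with share s gets back 2.9·s per unit contributed, so full contribution is dominant for anyone with s > 1/2.9 = 0.3448 and zero contribution is dominant for anyone below.
The only share above 0.3448 is Ivo's 7/16, contributing 18; the remaining 5 contribute 0. Total contributed: 18.
Dana keeps 18 and receives 2.9 × 18 × 1/16 = 3.26 from the canal-maintenance pool, for a payoff of 21.26.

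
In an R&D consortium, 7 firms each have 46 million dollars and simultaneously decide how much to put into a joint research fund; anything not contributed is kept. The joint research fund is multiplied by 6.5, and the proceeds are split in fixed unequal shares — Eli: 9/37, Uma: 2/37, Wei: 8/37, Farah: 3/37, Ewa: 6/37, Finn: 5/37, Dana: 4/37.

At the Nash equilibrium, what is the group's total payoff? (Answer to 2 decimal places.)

Each unit j contributes comes back to j as 6.5 × (j's share), so j prefers to contribute only if that share exceeds 1/6.5 = 0.1538; otherwise keeping the unit dominates.
Eli, Wei and Ewa are above the threshold, contributing 46 each; the remaining 4 contribute 0. Total contributed: 138.
The joint research fund pays out 6.5 × 138 = 897.00 in total (split across the unequal shares, but the aggregate is all that matters for the group sum).
The 4 free-riders keep 46 each, adding 184. Group total = 184 + 897.00 = 1081.00.

1081.00 million dollars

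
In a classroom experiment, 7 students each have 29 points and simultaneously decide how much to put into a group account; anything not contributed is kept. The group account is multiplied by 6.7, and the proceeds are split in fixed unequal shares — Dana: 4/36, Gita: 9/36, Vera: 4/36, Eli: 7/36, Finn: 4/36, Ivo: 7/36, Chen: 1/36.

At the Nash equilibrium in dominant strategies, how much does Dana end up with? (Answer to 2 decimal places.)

A player with share s gets back 6.7·s per unit contributed, so full contribution is dominant for anyone with s > 1/6.7 = 0.1493 and zero contribution is dominant for anyone below.
Gita, Eli and Ivo clear that bar, contributing 29 each; the remaining 4 contribute 0. Total contributed: 87.
Dana keeps 29 and receives 6.7 × 87 × 4/36 = 64.77 from the group account, for a payoff of 93.77.

93.77 points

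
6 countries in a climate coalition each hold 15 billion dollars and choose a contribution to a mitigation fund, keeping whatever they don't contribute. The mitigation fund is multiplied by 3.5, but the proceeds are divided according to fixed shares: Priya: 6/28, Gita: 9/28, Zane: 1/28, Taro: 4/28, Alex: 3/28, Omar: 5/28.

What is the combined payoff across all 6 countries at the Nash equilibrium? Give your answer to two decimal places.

Each unit j contributes comes back to j as 3.5 × (j's share), so j prefers to contribute only if that share exceeds 1/3.5 = 0.2857; otherwise keeping the unit dominates.
Gita alone (share 9/28) is above the threshold, contributing 15; the remaining 5 contribute 0. Total contributed: 15.
The mitigation fund pays out 3.5 × 15 = 52.50 in total (split across the unequal shares, but the aggregate is all that matters for the group sum).
The 5 free-riders keep 15 each, adding 75. Group total = 75 + 52.50 = 127.50.

127.50 billion dollars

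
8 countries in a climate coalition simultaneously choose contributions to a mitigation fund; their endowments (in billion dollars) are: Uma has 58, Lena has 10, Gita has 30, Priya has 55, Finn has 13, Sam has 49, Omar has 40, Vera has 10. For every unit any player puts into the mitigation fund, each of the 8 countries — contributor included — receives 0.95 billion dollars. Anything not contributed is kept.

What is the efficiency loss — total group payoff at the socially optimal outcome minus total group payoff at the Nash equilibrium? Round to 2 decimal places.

The private return per contributed unit is 0.95 < 1 for everyone, so the Nash equilibrium is zero contribution and the group total is Σ E_j = 58 + 10 + 30 + 55 + 13 + 49 + 40 + 10 = 265.
Each contributed unit returns 7.600 to the group, so the social optimum is full contribution by everyone: group total = 7.600 × 265 = 2014.00.
Efficiency loss = (7.600 − 1) × 265 = 1749.00.

1749.00 billion dollars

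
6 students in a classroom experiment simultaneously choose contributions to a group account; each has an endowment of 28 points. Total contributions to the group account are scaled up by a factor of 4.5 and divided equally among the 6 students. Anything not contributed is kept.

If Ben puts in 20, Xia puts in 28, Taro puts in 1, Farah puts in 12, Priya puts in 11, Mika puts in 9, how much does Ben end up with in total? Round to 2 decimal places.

68.75 points

Total contributed: 20 + 28 + 1 + 12 + 11 + 9 = 81.
Each receives 4.5 × 81 / 6 = 60.75 from the group account.
Ben keeps 28 − 20 = 8, so Ben's payoff is 8 + 60.75 = 68.75.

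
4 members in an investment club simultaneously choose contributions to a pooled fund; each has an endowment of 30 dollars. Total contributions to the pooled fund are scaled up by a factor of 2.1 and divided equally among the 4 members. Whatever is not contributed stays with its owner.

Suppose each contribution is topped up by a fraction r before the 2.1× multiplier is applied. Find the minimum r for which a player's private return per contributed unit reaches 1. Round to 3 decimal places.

With matching at rate r, one contributed unit becomes (1 + r) in the pooled fund and returns 2.1 × (1 + r) / 4 to the contributor.
Setting this equal to 1: 1 + r = 4/2.1 = 1.9048.
So the minimum matching rate is r = 1.9048 − 1 = 0.905.

0.905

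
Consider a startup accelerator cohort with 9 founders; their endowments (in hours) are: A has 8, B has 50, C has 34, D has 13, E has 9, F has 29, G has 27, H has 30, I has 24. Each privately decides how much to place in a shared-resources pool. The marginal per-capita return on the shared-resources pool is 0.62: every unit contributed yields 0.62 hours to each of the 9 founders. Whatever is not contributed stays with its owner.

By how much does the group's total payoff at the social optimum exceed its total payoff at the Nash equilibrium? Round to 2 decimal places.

The private return per contributed unit is 0.62 < 1 for everyone, so the Nash equilibrium is zero contribution and the group total is Σ E_j = 8 + 50 + 34 + 13 + 9 + 29 + 27 + 30 + 24 = 224.
Each contributed unit returns 5.580 to the group, so the social optimum is full contribution by everyone: group total = 5.580 × 224 = 1249.92.
Efficiency loss = (5.580 − 1) × 224 = 1025.92.

1025.92 hours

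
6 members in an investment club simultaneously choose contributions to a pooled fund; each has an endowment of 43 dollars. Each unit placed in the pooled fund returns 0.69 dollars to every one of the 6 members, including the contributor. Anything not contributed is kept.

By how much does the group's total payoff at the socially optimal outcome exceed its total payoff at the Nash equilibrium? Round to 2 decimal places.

810.12 dollars

The private return per contributed unit is 0.69 < 1, so contributing 0 is dominant for every player. At the Nash equilibrium everyone keeps their 43, and the group total is 6 × 43 = 258.
Each contributed unit returns 4.140 to the group as a whole (0.69 to each of 6 players), which exceeds 1, so the social optimum is full contribution: group total = 4.140 × 258 = 1068.12.
Efficiency loss = 1068.12 − 258 = 810.12.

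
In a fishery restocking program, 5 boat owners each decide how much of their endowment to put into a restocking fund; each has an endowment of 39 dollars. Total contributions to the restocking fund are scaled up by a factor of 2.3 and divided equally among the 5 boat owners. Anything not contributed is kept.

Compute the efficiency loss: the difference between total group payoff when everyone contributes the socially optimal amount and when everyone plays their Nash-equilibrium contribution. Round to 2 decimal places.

Each contributed unit returns 2.3/5 = 0.4600 to its contributor — below 1 — so contributing 0 is dominant for every player. At the Nash equilibrium everyone keeps their 39, and the group total is 5 × 39 = 195.
Each contributed unit returns 2.300 to the group as a whole (0.4600 to each of 5 players), which exceeds 1, so the social optimum is full contribution: group total = 2.300 × 195 = 448.50.
Efficiency loss = 448.50 − 195 = 253.50.

253.50 dollars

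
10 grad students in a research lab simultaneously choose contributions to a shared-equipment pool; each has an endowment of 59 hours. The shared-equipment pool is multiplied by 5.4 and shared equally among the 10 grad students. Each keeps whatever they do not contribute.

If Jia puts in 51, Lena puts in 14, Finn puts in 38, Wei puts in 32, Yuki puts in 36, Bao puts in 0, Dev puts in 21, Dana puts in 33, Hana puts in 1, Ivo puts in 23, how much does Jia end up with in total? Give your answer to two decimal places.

142.46 hours

Total contributed: 51 + 14 + 38 + 32 + 36 + 0 + 21 + 33 + 1 + 23 = 249.
Each receives 5.4 × 249 / 10 = 134.46 from the shared-equipment pool.
Jia keeps 59 − 51 = 8, so Jia's payoff is 8 + 134.46 = 142.46.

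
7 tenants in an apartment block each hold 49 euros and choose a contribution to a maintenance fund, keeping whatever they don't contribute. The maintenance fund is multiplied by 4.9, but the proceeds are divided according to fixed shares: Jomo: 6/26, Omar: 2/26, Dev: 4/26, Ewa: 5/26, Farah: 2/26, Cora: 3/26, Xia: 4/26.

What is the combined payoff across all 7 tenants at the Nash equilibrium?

534.10 euros

For player j, contributing a unit is worthwhile iff 4.9 × (j's share) ≥ 1, i.e. iff j's share is at least 0.2041.
Jomo alone (share 6/26) is above the threshold, contributing 49; the remaining 6 contribute 0. Total contributed: 49.
The maintenance fund pays out 4.9 × 49 = 240.10 in total (split across the unequal shares, but the aggregate is all that matters for the group sum).
The 6 free-riders keep 49 each, adding 294. Group total = 294 + 240.10 = 534.10.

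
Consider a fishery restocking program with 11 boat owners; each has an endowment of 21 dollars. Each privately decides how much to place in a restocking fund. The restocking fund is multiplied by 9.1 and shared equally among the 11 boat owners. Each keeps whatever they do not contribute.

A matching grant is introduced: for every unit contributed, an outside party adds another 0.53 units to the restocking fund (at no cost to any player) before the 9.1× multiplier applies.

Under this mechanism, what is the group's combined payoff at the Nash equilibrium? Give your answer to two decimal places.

3216.21 dollars

Under the mechanism each unit contributed yields 9.1 × 1.53 / 11 = 1.2657 back to its contributor per unit of net cost, which exceeds 1, making full contribution the dominant choice for everyone.
At the Nash equilibrium everyone contributes 21. Group total payoff = 9.1 × 1.53 × 231 = 3216.21.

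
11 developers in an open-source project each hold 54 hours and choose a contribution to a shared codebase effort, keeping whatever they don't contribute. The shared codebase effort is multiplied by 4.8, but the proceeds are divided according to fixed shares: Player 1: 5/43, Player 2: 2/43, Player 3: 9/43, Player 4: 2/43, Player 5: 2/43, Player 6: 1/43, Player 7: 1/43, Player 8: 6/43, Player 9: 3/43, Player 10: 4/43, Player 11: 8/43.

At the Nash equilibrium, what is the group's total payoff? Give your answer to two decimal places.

Player j's private return per contributed unit is 4.8 × (j's share). Contributing is weakly dominant for j when that share is at least 1/4.8 = 0.2083, and contributing 0 is dominant otherwise.
Only Player 3 (9/43) clears that bar, contributing 54; the remaining 10 contribute 0. Total contributed: 54.
The shared codebase effort pays out 4.8 × 54 = 259.20 in total (split across the unequal shares, but the aggregate is all that matters for the group sum).
The 10 free-riders keep 54 each, adding 540. Group total = 540 + 259.20 = 799.20.

799.20 hours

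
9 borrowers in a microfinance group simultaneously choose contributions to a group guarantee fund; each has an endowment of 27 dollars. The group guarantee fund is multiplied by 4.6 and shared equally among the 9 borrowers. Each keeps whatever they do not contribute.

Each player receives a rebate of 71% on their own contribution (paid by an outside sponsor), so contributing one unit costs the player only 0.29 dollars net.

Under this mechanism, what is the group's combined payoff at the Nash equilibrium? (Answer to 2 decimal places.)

Under the mechanism each unit contributed yields (4.6/9) / 0.29 = 1.7625 back to its contributor per unit of net cost, which exceeds 1, making full contribution the dominant choice for everyone.
So the Nash equilibrium is full contribution by all 9; the group earns 9 × (27 × 0.71 + 4.6 × 27) = 1290.33.

1290.33 dollars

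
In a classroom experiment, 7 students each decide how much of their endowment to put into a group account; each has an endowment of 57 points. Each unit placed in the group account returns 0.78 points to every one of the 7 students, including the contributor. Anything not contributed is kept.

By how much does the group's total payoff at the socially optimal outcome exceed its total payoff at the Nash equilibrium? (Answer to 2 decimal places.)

1779.54 points

The private return per contributed unit is 0.78 < 1, so contributing 0 is dominant for every player. At the Nash equilibrium everyone keeps their 57, and the group total is 7 × 57 = 399.
Each contributed unit returns 5.460 to the group as a whole (0.78 to each of 7 players), which exceeds 1, so the social optimum is full contribution: group total = 5.460 × 399 = 2178.54.
Efficiency loss = 2178.54 − 399 = 1779.54.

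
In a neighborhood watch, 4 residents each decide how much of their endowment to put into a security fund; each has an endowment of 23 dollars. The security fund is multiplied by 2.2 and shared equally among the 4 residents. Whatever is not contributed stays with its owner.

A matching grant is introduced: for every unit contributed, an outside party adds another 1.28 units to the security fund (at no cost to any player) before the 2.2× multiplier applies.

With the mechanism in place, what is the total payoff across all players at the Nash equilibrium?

461.47 dollars

Under the mechanism each unit contributed yields 2.2 × 2.28 / 4 = 1.2540 back to its contributor per unit of net cost, which exceeds 1, making full contribution the dominant choice for everyone.
So the Nash equilibrium is full contribution by all 4; the group earns 2.2 × 2.28 × 92 = 461.47.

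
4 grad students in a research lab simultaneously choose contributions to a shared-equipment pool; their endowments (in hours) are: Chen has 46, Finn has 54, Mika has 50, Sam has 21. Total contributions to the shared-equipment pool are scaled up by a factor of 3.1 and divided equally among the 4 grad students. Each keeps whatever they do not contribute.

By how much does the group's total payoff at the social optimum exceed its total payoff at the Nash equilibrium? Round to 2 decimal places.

359.10 hours

The private return per contributed unit is 3.1/4 = 0.7750 < 1 for every player regardless of endowment, so the Nash equilibrium is zero contribution and the group total is Σ E_j = 46 + 54 + 50 + 21 = 171.
Each contributed unit returns 3.100 to the group, so the social optimum is full contribution by everyone: group total = 3.100 × 171 = 530.10.
Efficiency loss = (3.100 − 1) × 171 = 359.10.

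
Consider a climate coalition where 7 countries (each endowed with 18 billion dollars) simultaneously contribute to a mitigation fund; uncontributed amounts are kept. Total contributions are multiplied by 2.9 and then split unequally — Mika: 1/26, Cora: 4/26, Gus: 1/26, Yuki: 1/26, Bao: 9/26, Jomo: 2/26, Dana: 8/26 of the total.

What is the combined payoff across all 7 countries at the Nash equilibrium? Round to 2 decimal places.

160.20 billion dollars

Player j's private return per contributed unit is 2.9 × (j's share). Contributing is weakly dominant for j when that share is at least 1/2.9 = 0.3448, and contributing 0 is dominant otherwise.
Only Bao (9/26) clears that bar, contributing 18; the remaining 6 contribute 0. Total contributed: 18.
The mitigation fund pays out 2.9 × 18 = 52.20 in total (split across the unequal shares, but the aggregate is all that matters for the group sum).
The 6 free-riders keep 18 each, adding 108. Group total = 108 + 52.20 = 160.20.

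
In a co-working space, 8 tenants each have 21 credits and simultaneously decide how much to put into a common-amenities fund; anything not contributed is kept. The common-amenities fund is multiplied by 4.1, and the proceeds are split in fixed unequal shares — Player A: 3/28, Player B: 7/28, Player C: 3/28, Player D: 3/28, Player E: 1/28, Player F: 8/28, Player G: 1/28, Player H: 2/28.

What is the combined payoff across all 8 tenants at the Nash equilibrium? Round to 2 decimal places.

298.20 credits

A player with share s gets back 4.1·s per unit contributed, so full contribution is dominant for anyone with s > 1/4.1 = 0.2439 and zero contribution is dominant for anyone below.
Player B and Player F clear that bar, contributing 21 each; the remaining 6 contribute 0. Total contributed: 42.
The common-amenities fund pays out 4.1 × 42 = 172.20 in total (split across the unequal shares, but the aggregate is all that matters for the group sum).
The 6 free-riders keep 21 each, adding 126. Group total = 126 + 172.20 = 298.20.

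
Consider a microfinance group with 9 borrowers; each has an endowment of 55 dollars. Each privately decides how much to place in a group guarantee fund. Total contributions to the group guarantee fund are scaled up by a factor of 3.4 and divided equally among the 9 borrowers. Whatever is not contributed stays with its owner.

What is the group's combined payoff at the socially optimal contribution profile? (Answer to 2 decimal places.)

Each contributed unit returns 3.400 to the group as a whole (0.3778 to each of 9 players), which exceeds 1, so the social optimum is full contribution: group total = 3.400 × 495 = 1683.00.

1683.00 dollars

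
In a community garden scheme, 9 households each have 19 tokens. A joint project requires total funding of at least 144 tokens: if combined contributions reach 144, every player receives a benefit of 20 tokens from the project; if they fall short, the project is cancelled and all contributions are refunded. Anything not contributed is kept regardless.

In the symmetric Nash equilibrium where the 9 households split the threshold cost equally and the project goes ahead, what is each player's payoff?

23 tokens

Equal share of the threshold: 144/9 = 16.
At this profile no one gains by cutting their contribution: any cut drops the total below 144, the project is cancelled, contributions are refunded, and the deviator ends with 19, which is less than 19 − 16 + 20 = 23. Contributing more than 16 just wastes the excess. So contributing exactly 16 is a best response.
Each player's payoff: 19 − 16 + 20 = 23.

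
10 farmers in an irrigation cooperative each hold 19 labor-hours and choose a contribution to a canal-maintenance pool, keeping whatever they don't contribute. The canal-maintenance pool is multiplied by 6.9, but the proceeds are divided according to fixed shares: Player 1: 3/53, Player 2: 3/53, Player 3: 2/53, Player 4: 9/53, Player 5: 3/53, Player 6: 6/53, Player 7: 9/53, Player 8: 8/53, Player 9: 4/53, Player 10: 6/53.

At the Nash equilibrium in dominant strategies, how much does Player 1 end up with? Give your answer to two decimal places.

41.26 labor-hours

Player j's private return per contributed unit is 6.9 × (j's share). Contributing is weakly dominant for j when that share is at least 1/6.9 = 0.1449, and contributing 0 is dominant otherwise.
Player 4, Player 7 and Player 8 are above the threshold, contributing 19 each; the remaining 7 contribute 0. Total contributed: 57.
Player 1 keeps 19 and receives 6.9 × 57 × 3/53 = 22.26 from the canal-maintenance pool, for a payoff of 41.26.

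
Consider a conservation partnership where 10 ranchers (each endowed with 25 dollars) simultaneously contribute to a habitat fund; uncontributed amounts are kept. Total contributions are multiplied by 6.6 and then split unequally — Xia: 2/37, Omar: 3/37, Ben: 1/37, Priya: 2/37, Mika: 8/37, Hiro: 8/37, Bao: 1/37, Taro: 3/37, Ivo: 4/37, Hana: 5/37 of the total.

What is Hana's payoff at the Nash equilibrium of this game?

For player j, contributing a unit is worthwhile iff 6.6 × (j's share) ≥ 1, i.e. iff j's share is at least 0.1515.
Mika and Hiro clear that bar, contributing 25 each; the remaining 8 contribute 0. Total contributed: 50.
Hana keeps 25 and receives 6.6 × 50 × 5/37 = 44.59 from the habitat fund, for a payoff of 69.59.

69.59 dollars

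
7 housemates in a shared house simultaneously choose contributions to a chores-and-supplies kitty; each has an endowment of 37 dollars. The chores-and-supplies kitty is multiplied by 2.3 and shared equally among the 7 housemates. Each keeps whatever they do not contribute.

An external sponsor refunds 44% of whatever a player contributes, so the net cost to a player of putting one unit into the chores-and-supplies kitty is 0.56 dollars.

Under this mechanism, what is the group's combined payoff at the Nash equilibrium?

259.00 dollars

With the mechanism, a contributed unit returns (2.3/7) / 0.56 = 0.5867 per unit of net cost — still below 1 — so contributing 0 remains dominant for every player.
Everyone keeps their endowment and the group total is 7 × 37 = 259.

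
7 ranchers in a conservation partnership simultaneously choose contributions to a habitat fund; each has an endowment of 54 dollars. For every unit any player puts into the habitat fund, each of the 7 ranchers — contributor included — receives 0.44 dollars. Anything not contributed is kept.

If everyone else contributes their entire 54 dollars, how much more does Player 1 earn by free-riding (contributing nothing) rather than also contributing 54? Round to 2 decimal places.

Switching from a contribution of 54 to 0 lets Player 1 keep an extra 54 dollars, but lowers the habitat fund by 54, which costs Player 1 their own share of that drop: 0.44 × 54 = 23.76.
Net gain = 54 − 23.76 = 30.24. The private return per contributed unit (0.44) is below 1, so free-riding is indeed the best response regardless of what the others do.

30.24 dollars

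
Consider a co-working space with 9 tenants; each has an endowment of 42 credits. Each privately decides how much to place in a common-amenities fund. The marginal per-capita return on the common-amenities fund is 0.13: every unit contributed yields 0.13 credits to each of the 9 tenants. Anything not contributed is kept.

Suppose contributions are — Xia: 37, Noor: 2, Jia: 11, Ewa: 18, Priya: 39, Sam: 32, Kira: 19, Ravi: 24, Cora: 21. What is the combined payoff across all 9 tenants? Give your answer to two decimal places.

Total contributed: 37 + 2 + 11 + 18 + 39 + 32 + 19 + 24 + 21 = 203; total kept: 9 × 42 − 203 = 175.
The common-amenities fund pays out 0.13 × 9 × 203 = 237.51 in aggregate.
Group total = 175 + 237.51 = 412.51.

412.51 credits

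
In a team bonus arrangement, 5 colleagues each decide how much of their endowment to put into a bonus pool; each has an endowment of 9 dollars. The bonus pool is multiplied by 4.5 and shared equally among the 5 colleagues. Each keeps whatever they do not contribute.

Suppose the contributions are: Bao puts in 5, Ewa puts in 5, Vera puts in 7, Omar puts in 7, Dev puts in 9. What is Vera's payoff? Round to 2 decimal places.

Total contributed: 5 + 5 + 7 + 7 + 9 = 33.
Each receives 4.5 × 33 / 5 = 29.70 from the bonus pool.
Vera keeps 9 − 7 = 2, so Vera's payoff is 2 + 29.70 = 31.70.

31.70 dollars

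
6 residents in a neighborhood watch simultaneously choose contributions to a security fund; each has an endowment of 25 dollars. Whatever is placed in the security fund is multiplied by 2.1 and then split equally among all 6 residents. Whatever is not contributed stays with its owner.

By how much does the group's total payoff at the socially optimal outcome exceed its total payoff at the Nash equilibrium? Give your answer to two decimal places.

165.00 dollars

Each contributed unit returns 2.1/6 = 0.3500 to its contributor — below 1 — so contributing 0 is dominant for every player. At the Nash equilibrium everyone keeps their 25, and the group total is 6 × 25 = 150.
Each contributed unit returns 2.100 to the group as a whole (0.3500 to each of 6 players), which exceeds 1, so the social optimum is full contribution: group total = 2.100 × 150 = 315.00.
Efficiency loss = 315.00 − 150 = 165.00.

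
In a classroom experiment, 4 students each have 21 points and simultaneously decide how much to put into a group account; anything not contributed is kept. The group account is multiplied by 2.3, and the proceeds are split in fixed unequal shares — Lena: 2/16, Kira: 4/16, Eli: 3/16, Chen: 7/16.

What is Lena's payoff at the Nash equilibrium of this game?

27.04 points

Each unit j contributes comes back to j as 2.3 × (j's share), so j prefers to contribute only if that share exceeds 1/2.3 = 0.4348; otherwise keeping the unit dominates.
The only share above 0.4348 is Chen's 7/16, contributing 21; the remaining 3 contribute 0. Total contributed: 21.
Lena keeps 21 and receives 2.3 × 21 × 2/16 = 6.04 from the group account, for a payoff of 27.04.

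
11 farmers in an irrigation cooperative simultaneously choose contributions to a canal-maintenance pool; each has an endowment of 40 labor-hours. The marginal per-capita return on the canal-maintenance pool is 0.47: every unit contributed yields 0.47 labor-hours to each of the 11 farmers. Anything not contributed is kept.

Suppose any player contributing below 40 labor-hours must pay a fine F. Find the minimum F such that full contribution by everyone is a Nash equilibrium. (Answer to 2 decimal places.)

Given the others contribute fully, the best deviation is to contribute 0 (any partial contribution still incurs the fine and gives up units whose private return 0.47 is below 1).
Deviating from 40 to 0 saves 40 labor-hours but forfeits the deviator's share of the drop in the canal-maintenance pool: 0.47 × 40 = 18.80.
So the deviation gain is 40 − 18.80 = 21.20, and the fine must be at least 21.20 labor-hours to wipe it out.

21.20 labor-hours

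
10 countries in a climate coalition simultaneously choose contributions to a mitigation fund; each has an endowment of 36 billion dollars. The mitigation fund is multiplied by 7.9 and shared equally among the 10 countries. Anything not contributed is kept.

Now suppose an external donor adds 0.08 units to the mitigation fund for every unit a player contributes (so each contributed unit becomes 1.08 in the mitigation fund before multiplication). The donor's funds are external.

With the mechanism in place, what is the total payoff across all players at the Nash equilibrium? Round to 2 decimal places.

Even with the mechanism, each unit contributed returns only 7.9 × 1.08 / 10 = 0.8532 per unit of net cost, so contributing nothing is still dominant.
At the Nash equilibrium no one contributes; group total payoff = 10 × 36 = 360.

360.00 billion dollars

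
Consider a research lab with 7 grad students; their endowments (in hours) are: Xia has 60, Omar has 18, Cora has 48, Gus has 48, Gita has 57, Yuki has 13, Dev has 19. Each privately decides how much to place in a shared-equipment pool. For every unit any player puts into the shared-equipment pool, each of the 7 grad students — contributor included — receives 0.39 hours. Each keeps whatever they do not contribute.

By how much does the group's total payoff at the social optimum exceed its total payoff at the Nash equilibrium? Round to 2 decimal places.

The private return per contributed unit is 0.39 < 1 for everyone, so the Nash equilibrium is zero contribution and the group total is Σ E_j = 60 + 18 + 48 + 48 + 57 + 13 + 19 = 263.
Each contributed unit returns 2.730 to the group, so the social optimum is full contribution by everyone: group total = 2.730 × 263 = 717.99.
Efficiency loss = (2.730 − 1) × 263 = 454.99.

454.99 hours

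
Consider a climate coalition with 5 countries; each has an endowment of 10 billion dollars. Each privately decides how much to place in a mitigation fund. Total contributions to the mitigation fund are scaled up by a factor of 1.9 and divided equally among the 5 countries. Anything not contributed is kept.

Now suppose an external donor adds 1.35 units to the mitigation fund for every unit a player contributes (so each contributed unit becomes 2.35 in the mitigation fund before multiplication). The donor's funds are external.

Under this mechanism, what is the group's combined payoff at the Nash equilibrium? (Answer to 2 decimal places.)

50.00 billion dollars

Even with the mechanism, each unit contributed returns only 1.9 × 2.35 / 5 = 0.8930 per unit of net cost, so contributing nothing is still dominant.
Everyone keeps their endowment and the group total is 5 × 10 = 50.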